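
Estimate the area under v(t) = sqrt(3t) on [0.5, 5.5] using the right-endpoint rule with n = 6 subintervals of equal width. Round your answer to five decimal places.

Δt = (5.5 − 0.5)/6 = 5/6.
Right endpoints: 4/3, 13/6, 3, 23/6, 14/3, 5.5.
v(4/3) ≈ 2.00000, v(13/6) ≈ 2.54951, v(3) ≈ 3.00000, v(23/6) ≈ 3.39116, v(14/3) ≈ 3.74166, v(5.5) ≈ 4.06202.
Sum = Δt · [v(4/3) + v(13/6) + v(3) + ...].
Sum ≈ 15.62029.

15.62029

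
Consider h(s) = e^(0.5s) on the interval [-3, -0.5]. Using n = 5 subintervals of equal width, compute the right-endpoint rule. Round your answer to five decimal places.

Δs = (-0.5 − (-3))/5 = 0.5.
Right endpoints: -2.5, -2, -1.5, -1, -0.5.
h(-2.5) ≈ 0.28650, h(-2) ≈ 0.36788, h(-1.5) ≈ 0.47237, h(-1) ≈ 0.60653, h(-0.5) ≈ 0.77880.
Sum = Δs · [h(-2.5) + h(-2) + h(-1.5) + h(-1) + h(-0.5)].
Sum ≈ 1.25604.

1.25604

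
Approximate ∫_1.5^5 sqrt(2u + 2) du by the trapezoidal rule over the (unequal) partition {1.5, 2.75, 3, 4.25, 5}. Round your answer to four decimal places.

Subinterval widths: 1.25, 0.25, 1.25, 0.75.
f(1.5) ≈ 2.2361, f(2.75) ≈ 2.7386, f(3) ≈ 2.8284, f(4.25) ≈ 3.2404, f(5) ≈ 3.4641.
On each subinterval the trapezoid contributes (Δu_i/2)·[f(u_{i-1}) + f(u_i)].
Sum ≈ 10.1122.

10.1122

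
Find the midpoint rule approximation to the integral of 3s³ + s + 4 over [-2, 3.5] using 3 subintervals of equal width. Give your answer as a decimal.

116.2734375

Δs = (3.5 − (-2))/3 = 11/6.
Midpoints: -13/12, 0.75, 31/12.
f(-13/12) = -517/576, f(0.75) = 6.015625, f(31/12) = 33583/576.
Sum = Δs · [f(-13/12) + f(0.75) + f(31/12)].
Sum = 116.2734375.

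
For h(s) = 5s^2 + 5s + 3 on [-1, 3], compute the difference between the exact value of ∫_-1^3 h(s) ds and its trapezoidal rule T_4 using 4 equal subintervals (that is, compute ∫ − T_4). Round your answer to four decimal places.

-3.3333

Exact integral: ∫_-1^3 h(s) ds ≈ 78.666667.
T_4 = 82.
Error ≈ 78.666667 − 82 ≈ -3.3333.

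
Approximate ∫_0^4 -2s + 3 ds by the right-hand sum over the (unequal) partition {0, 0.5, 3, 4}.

-11.5

Subinterval widths: 0.5, 2.5, 1.
Right endpoints: 0.5, 3, 4.
f(0.5) = 2, f(3) = -3, f(4) = -5.
Sum = Σ Δs_i · f(s_i).
Sum = -11.5.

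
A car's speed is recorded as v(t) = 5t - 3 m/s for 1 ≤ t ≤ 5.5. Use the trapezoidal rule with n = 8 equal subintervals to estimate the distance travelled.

Δt = (5.5 − 1)/8 = 0.5625.
v(1) = 2, v(1.5625) = 4.8125, v(2.125) = 7.625, v(2.6875) = 10.4375, v(3.25) = 13.25, v(3.8125) = 16.0625, v(4.375) = 18.875, v(4.9375) = 21.6875, v(5.5) = 24.5.
T_8 = (Δt/2)·[v(t_0) + 2v(t_1) + ... + 2v(t_{7}) + v(t_8)].
Sum = 59.625.

59.625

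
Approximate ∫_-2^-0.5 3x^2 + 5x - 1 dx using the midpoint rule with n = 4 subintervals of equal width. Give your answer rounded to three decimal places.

-3.053

Δx = (-0.5 − (-2))/4 = 0.375.
Midpoints: -1.8125, -1.4375, -1.0625, -0.6875.
f(-1.8125) = -0.20703125, f(-1.4375) = -1.98828125, f(-1.0625) = -2.92578125, f(-0.6875) = -3.01953125.
Sum = Δx · [f(-1.8125) + f(-1.4375) + f(-1.0625) + f(-0.6875)].
Sum ≈ -3.053.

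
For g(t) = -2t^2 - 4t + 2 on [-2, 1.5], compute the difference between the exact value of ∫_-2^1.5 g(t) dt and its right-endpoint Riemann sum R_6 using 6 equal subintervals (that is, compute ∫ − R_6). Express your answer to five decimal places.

Exact integral: ∫_-2^1.5 g(t) dt ≈ 2.9166667.
R_6 ≈ -0.5428241.
Error ≈ 2.9166667 − (-0.5428241) ≈ 3.45949.

3.45949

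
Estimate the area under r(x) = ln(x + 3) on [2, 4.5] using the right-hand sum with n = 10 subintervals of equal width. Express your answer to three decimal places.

Δx = (4.5 − 2)/10 = 0.25.
Right endpoints: 2.25, 2.5, 2.75, 3, 3.25, 3.5, 3.75, 4, 4.25, 4.5.
r(2.25) ≈ 1.658, r(2.5) ≈ 1.705, r(2.75) ≈ 1.749, r(3) ≈ 1.792, r(3.25) ≈ 1.833, r(3.5) ≈ 1.872, r(3.75) ≈ 1.910, r(4) ≈ 1.946, r(4.25) ≈ 1.981, r(4.5) ≈ 2.015.
Sum = Δx · [r(2.25) + r(2.5) + r(2.75) + ...].
Sum ≈ 4.615.

4.615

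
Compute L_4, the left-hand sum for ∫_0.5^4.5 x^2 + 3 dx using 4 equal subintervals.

Δx = (4.5 − 0.5)/4 = 1.
Left endpoints: 0.5, 1.5, 2.5, 3.5.
f(0.5) = 3.25, f(1.5) = 5.25, f(2.5) = 9.25, f(3.5) = 15.25.
Sum = Δx · [f(0.5) + f(1.5) + f(2.5) + f(3.5)].
Sum = 33.

33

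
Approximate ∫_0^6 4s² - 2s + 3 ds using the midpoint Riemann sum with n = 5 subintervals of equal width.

Δs = (6 − 0)/5 = 1.2.
Midpoints: 0.6, 1.8, 3, 4.2, 5.4.
f(0.6) = 3.24, f(1.8) = 12.36, f(3) = 33, f(4.2) = 65.16, f(5.4) = 108.84.
Sum = Δs · [f(0.6) + f(1.8) + f(3) + f(4.2) + f(5.4)].
Sum = 267.12.

267.12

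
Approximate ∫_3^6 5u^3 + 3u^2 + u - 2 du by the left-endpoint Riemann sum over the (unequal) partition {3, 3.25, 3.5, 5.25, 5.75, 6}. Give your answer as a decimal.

1202.0859375

Subinterval widths: 0.25, 0.25, 1.75, 0.5, 0.25.
Left endpoints: 3, 3.25, 3.5, 5.25, 5.75.
f(3) = 163, f(3.25) = 204.578125, f(3.5) = 252.625, f(5.25) = 809.453125, f(5.75) = 1053.484375.
Sum = Σ Δu_i · f(u_i).
Sum = 1202.0859375.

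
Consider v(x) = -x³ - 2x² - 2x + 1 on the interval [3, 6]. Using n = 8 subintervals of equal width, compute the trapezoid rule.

-454.83984375

Δx = (6 − 3)/8 = 0.375.
v(3) = -50, v(3.375) = -34291/512, v(3.75) = -87.359375, v(4.125) = -57073/512, v(4.5) = -139.625, v(4.875) = -88135/512, v(5.25) = -209.328125, v(5.625) = -128773/512, v(6) = -299.
T_8 = (Δx/2)·[v(x_0) + 2v(x_1) + ... + 2v(x_{7}) + v(x_8)].
Sum = -454.83984375.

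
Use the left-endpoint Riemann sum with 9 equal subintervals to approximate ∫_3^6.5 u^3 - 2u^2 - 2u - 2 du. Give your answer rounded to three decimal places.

187.905

Δu = (6.5 − 3)/9 = 7/18.
Left endpoints: 3, 61/18, 34/9, 25/6, 41/9, 89/18, 16/3, 103/18, 55/9.
f(3) = 1, f(61/18) = 41833/5832, f(34/9) = 11530/729, f(25/6) = 5893/216, f(41/9) = 30563/729, f(89/18) = 350477/5832, f(16/3) = 2218/27, f(103/18) = 632395/5832, f(55/9) = 101557/729.
Sum = Δu · [f(3) + f(61/18) + f(34/9) + ...].
Sum ≈ 187.905.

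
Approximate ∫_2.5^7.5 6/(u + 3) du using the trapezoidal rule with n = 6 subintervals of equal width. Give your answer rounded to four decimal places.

3.8881

Δu = (7.5 − 2.5)/6 = 5/6.
f(2.5) = 12/11, f(10/3) = 18/19, f(25/6) = 36/43, f(5) = 0.75, f(35/6) = 36/53, f(20/3) = 18/29, f(7.5) = 4/7.
T_6 = (Δu/2)·[f(u_0) + 2f(u_1) + ... + 2f(u_{5}) + f(u_6)].
Sum ≈ 3.8881.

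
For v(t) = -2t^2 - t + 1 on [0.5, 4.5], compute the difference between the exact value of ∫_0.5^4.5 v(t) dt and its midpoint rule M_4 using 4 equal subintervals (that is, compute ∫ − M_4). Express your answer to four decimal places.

-0.6667

Exact integral: ∫_0.5^4.5 v(t) dt ≈ -66.666667.
M_4 = -66.
Error ≈ -66.666667 − (-66) ≈ -0.6667.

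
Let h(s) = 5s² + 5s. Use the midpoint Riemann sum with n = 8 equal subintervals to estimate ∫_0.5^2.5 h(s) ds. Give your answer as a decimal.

Δs = (2.5 − 0.5)/8 = 0.25.
Midpoints: 0.625, 0.875, 1.125, 1.375, 1.625, 1.875, 2.125, 2.375.
h(0.625) = 5.078125, h(0.875) = 8.203125, h(1.125) = 11.953125, h(1.375) = 16.328125, h(1.625) = 21.328125, h(1.875) = 26.953125, h(2.125) = 33.203125, h(2.375) = 40.078125.
Sum = Δs · [h(0.625) + h(0.875) + h(1.125) + ...].
Sum = 40.78125.

40.78125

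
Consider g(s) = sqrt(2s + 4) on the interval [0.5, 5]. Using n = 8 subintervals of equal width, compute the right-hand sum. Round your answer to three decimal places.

Δs = (5 − 0.5)/8 = 0.5625.
Right endpoints: 1.0625, 1.625, 2.1875, 2.75, 3.3125, 3.875, 4.4375, 5.
g(1.0625) ≈ 2.475, g(1.625) ≈ 2.693, g(2.1875) ≈ 2.894, g(2.75) ≈ 3.082, g(3.3125) ≈ 3.260, g(3.875) ≈ 3.428, g(4.4375) ≈ 3.588, g(5) ≈ 3.742.
Sum = Δs · [g(1.0625) + g(1.625) + g(2.1875) + ...].
Sum ≈ 14.153.

14.153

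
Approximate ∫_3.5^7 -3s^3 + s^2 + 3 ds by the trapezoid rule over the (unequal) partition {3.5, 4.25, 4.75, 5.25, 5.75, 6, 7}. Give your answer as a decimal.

Subinterval widths: 0.75, 0.5, 0.5, 0.5, 0.25, 1.
f(3.5) = -113.375, f(4.25) = -209.234375, f(4.75) = -295.953125, f(5.25) = -403.546875, f(5.75) = -534.265625, f(6) = -609, f(7) = -977.
On each subinterval the trapezoid contributes (Δs_i/2)·[f(s_{i-1}) + f(s_i)].
Sum = -1592.51171875.

-1592.51171875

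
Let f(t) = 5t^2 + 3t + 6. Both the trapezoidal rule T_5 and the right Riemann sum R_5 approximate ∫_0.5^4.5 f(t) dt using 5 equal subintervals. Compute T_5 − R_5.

T_5 = 207.8.
R_5 = 252.6.
T_5 − R_5 = -44.8.

-44.8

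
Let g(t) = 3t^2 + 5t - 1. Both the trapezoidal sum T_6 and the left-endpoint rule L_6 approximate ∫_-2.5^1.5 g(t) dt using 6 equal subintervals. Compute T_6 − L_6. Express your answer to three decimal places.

T_6 ≈ 5.88889.
L_6 ≈ 3.22222.
T_6 − L_6 ≈ 2.667.

2.667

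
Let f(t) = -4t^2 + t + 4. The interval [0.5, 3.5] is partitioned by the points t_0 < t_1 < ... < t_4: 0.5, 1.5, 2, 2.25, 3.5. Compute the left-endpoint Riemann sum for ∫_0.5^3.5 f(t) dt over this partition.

Subinterval widths: 1, 0.5, 0.25, 1.25.
Left endpoints: 0.5, 1.5, 2, 2.25.
f(0.5) = 3.5, f(1.5) = -3.5, f(2) = -10, f(2.25) = -14.
Sum = Σ Δt_i · f(t_i).
Sum = -18.25.

-18.25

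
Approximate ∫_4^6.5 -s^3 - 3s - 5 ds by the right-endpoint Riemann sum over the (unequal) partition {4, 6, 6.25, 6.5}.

-619.75390625

Subinterval widths: 2, 0.25, 0.25.
Right endpoints: 6, 6.25, 6.5.
f(6) = -239, f(6.25) = -267.890625, f(6.5) = -299.125.
Sum = Σ Δs_i · f(s_i).
Sum = -619.75390625.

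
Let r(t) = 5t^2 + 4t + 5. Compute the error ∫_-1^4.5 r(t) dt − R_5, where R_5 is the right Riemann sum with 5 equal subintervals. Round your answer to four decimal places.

-70.5833

Exact integral: ∫_-1^4.5 r(t) dt ≈ 219.541667.
R_5 = 290.125.
Error ≈ 219.541667 − 290.125 ≈ -70.5833.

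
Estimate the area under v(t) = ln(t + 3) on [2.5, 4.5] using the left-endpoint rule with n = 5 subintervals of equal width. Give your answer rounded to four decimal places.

3.6730

Δt = (4.5 − 2.5)/5 = 0.4.
Left endpoints: 2.5, 2.9, 3.3, 3.7, 4.1.
v(2.5) ≈ 1.7047, v(2.9) ≈ 1.7750, v(3.3) ≈ 1.8405, v(3.7) ≈ 1.9021, v(4.1) ≈ 1.9601.
Sum = Δt · [v(2.5) + v(2.9) + v(3.3) + v(3.7) + v(4.1)].
Sum ≈ 3.6730.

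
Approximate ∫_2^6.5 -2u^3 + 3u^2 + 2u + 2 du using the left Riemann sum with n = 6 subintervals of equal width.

-426.5859375

Δu = (6.5 − 2)/6 = 0.75.
Left endpoints: 2, 2.75, 3.5, 4.25, 5, 5.75.
f(2) = 2, f(2.75) = -11.40625, f(3.5) = -40, f(4.25) = -88.84375, f(5) = -163, f(5.75) = -267.53125.
Sum = Δu · [f(2) + f(2.75) + f(3.5) + ...].
Sum = -426.5859375.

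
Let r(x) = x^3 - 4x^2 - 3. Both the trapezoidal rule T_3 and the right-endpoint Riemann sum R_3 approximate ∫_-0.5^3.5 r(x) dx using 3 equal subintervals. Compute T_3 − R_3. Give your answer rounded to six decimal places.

T_3 ≈ -31.24074074.
R_3 ≈ -34.57407407.
T_3 − R_3 ≈ 3.333333.

3.333333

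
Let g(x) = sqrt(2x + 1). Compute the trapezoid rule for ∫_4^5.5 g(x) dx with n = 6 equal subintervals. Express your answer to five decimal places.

Δx = (5.5 − 4)/6 = 0.25.
g(4) ≈ 3.00000, g(4.25) ≈ 3.08221, g(4.5) ≈ 3.16228, g(4.75) ≈ 3.24037, g(5) ≈ 3.31662, g(5.25) ≈ 3.39116, g(5.5) ≈ 3.46410.
T_6 = (Δx/2)·[g(x_0) + 2g(x_1) + ... + 2g(x_{5}) + g(x_6)].
Sum ≈ 4.85617.

4.85617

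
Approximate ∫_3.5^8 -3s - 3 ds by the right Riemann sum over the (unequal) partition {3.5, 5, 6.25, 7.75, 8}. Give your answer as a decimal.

-100.3125

Subinterval widths: 1.5, 1.25, 1.5, 0.25.
Right endpoints: 5, 6.25, 7.75, 8.
f(5) = -18, f(6.25) = -21.75, f(7.75) = -26.25, f(8) = -27.
Sum = Σ Δs_i · f(s_i).
Sum = -100.3125.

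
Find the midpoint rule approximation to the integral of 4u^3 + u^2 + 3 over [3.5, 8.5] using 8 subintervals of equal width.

5263.53515625

Δu = (8.5 − 3.5)/8 = 0.625.
Midpoints: 3.8125, 4.4375, 5.0625, 5.6875, 6.3125, 6.9375, 7.5625, 8.1875.
f(3.8125) = 244937/1024, f(4.4375) = 381147/1024, f(5.0625) = 560757/1024, f(5.6875) = 789767/1024, f(6.3125) = 1074177/1024, f(6.9375) = 1419987/1024, f(7.5625) = 1833197/1024, f(8.1875) = 2319807/1024.
Sum = Δu · [f(3.8125) + f(4.4375) + f(5.0625) + ...].
Sum = 5263.53515625.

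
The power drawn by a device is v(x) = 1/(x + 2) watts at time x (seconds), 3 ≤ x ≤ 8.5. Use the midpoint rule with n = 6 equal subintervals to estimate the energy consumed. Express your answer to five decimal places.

0.74086

Δx = (8.5 − 3)/6 = 11/12.
Midpoints: 83/24, 4.375, 127/24, 149/24, 7.125, 193/24.
v(83/24) = 24/131, v(4.375) = 8/51, v(127/24) = 24/175, v(149/24) = 24/197, v(7.125) = 8/73, v(193/24) = 24/241.
Sum = Δx · [v(83/24) + v(4.375) + v(127/24) + ...].
Sum ≈ 0.74086.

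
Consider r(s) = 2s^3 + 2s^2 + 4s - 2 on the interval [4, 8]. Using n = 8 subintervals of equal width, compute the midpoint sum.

2303.5

Δs = (8 − 4)/8 = 0.5.
Midpoints: 4.25, 4.75, 5.25, 5.75, 6.25, 6.75, 7.25, 7.75.
r(4.25) = 204.65625, r(4.75) = 276.46875, r(5.25) = 363.53125, r(5.75) = 467.34375, r(6.25) = 589.40625, r(6.75) = 731.21875, r(7.25) = 894.28125, r(7.75) = 1080.09375.
Sum = Δs · [r(4.25) + r(4.75) + r(5.25) + ...].
Sum = 2303.5.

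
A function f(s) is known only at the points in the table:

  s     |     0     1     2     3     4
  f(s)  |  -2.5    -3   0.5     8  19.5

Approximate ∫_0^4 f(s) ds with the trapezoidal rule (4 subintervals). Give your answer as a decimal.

14

Δs = 1.
T_4 = (1/2)·[(-2.5) + 2·(-3) + 2·0.5 + 2·8 + 19.5] = 14.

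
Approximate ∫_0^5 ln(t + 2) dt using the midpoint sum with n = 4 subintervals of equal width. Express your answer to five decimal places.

Δt = (5 − 0)/4 = 1.25.
Midpoints: 0.625, 1.875, 3.125, 4.375.
f(0.625) ≈ 0.96508, f(1.875) ≈ 1.35455, f(3.125) ≈ 1.63413, f(4.375) ≈ 1.85238.
Sum = Δt · [f(0.625) + f(1.875) + f(3.125) + f(4.375)].
Sum ≈ 7.25768.

7.25768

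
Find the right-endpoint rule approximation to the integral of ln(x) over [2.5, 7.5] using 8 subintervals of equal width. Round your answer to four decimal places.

Δx = (7.5 − 2.5)/8 = 0.625.
Right endpoints: 3.125, 3.75, 4.375, 5, 5.625, 6.25, 6.875, 7.5.
f(3.125) ≈ 1.1394, f(3.75) ≈ 1.3218, f(4.375) ≈ 1.4759, f(5) ≈ 1.6094, f(5.625) ≈ 1.7272, f(6.25) ≈ 1.8326, f(6.875) ≈ 1.9279, f(7.5) ≈ 2.0149.
Sum = Δx · [f(3.125) + f(3.75) + f(4.375) + ...].
Sum ≈ 8.1557.

8.1557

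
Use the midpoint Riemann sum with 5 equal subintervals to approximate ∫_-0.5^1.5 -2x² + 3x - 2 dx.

Δx = (1.5 − (-0.5))/5 = 0.4.
Midpoints: -0.3, 0.1, 0.5, 0.9, 1.3.
f(-0.3) = -3.08, f(0.1) = -1.72, f(0.5) = -1, f(0.9) = -0.92, f(1.3) = -1.48.
Sum = Δx · [f(-0.3) + f(0.1) + f(0.5) + f(0.9) + f(1.3)].
Sum = -3.28.

-3.28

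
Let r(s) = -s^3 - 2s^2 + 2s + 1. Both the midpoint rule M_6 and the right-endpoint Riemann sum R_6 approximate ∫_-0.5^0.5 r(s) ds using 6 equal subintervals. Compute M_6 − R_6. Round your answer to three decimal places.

-0.132

M_6 ≈ 0.83796.
R_6 ≈ 0.96991.
M_6 − R_6 ≈ -0.132.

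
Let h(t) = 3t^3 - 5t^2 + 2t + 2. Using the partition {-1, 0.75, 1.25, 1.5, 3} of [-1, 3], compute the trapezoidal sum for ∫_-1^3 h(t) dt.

Subinterval widths: 1.75, 0.5, 0.25, 1.5.
h(-1) = -8, h(0.75) = 1.953125, h(1.25) = 2.546875, h(1.5) = 3.875, h(3) = 44.
On each subinterval the trapezoid contributes (Δt_i/2)·[h(t_{i-1}) + h(t_i)].
Sum = 32.54296875.

32.54296875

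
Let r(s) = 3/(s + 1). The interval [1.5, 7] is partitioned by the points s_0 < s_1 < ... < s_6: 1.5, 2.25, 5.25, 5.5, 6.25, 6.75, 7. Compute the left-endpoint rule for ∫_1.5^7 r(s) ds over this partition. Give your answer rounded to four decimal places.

4.4391

Subinterval widths: 0.75, 3, 0.25, 0.75, 0.5, 0.25.
Left endpoints: 1.5, 2.25, 5.25, 5.5, 6.25, 6.75.
r(1.5) = 1.2, r(2.25) = 12/13, r(5.25) = 0.48, r(5.5) = 6/13, r(6.25) = 12/29, r(6.75) = 12/31.
Sum = Σ Δs_i · r(s_i).
Sum ≈ 4.4391.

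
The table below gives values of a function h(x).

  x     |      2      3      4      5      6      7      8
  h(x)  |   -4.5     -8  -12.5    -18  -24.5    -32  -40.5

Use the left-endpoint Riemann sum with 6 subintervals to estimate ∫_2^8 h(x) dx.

Δx = 1.
Sum = 1·[(-4.5) + (-8) + (-12.5) + (-18) + (-24.5) + (-32)] = -99.5.

-99.5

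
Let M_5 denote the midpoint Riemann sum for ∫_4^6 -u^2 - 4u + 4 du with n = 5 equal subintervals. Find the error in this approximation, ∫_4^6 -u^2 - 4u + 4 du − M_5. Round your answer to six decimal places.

Exact integral: ∫_4^6 f(u) du ≈ -82.66666667.
M_5 = -82.64.
Error ≈ -82.66666667 − (-82.64) ≈ -0.026667.

-0.026667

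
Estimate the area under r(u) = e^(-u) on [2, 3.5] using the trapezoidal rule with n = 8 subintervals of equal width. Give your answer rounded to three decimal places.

Δu = (3.5 − 2)/8 = 0.1875.
r(2) ≈ 0.135, r(2.1875) ≈ 0.112, r(2.375) ≈ 0.093, r(2.5625) ≈ 0.077, r(2.75) ≈ 0.064, r(2.9375) ≈ 0.053, r(3.125) ≈ 0.044, r(3.3125) ≈ 0.036, r(3.5) ≈ 0.030.
T_8 = (Δu/2)·[r(u_0) + 2r(u_1) + ... + 2r(u_{7}) + r(u_8)].
Sum ≈ 0.105.

0.105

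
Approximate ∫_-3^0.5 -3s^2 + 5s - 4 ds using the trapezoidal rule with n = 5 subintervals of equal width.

-63.8575

Δs = (0.5 − (-3))/5 = 0.7.
f(-3) = -46, f(-2.3) = -31.37, f(-1.6) = -19.68, f(-0.9) = -10.93, f(-0.2) = -5.12, f(0.5) = -2.25.
T_5 = (Δs/2)·[f(s_0) + 2f(s_1) + ... + 2f(s_{4}) + f(s_5)].
Sum = -63.8575.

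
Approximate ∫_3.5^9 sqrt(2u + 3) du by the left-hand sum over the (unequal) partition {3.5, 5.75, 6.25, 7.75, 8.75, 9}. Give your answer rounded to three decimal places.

20.358

Subinterval widths: 2.25, 0.5, 1.5, 1, 0.25.
Left endpoints: 3.5, 5.75, 6.25, 7.75, 8.75.
f(3.5) ≈ 3.162, f(5.75) ≈ 3.808, f(6.25) ≈ 3.937, f(7.75) ≈ 4.301, f(8.75) ≈ 4.528.
Sum = Σ Δu_i · f(u_i).
Sum ≈ 20.358.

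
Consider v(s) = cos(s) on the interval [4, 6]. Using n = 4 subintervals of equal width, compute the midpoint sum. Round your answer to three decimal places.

0.482

Δs = (6 − 4)/4 = 0.5.
Midpoints: 4.25, 4.75, 5.25, 5.75.
v(4.25) ≈ -0.446, v(4.75) ≈ 0.038, v(5.25) ≈ 0.512, v(5.75) ≈ 0.861.
Sum = Δs · [v(4.25) + v(4.75) + v(5.25) + v(5.75)].
Sum ≈ 0.482.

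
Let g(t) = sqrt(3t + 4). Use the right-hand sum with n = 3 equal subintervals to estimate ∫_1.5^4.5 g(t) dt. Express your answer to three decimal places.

Δt = (4.5 − 1.5)/3 = 1.
Right endpoints: 2.5, 3.5, 4.5.
g(2.5) ≈ 3.391, g(3.5) ≈ 3.808, g(4.5) ≈ 4.183.
Sum = Δt · [g(2.5) + g(3.5) + g(4.5)].
Sum ≈ 11.382.

11.382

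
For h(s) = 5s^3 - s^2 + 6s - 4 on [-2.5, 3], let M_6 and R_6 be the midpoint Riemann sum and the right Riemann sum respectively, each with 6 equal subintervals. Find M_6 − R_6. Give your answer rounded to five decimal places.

M_6 ≈ 23.4044416.
R_6 ≈ 138.1286169.
M_6 − R_6 ≈ -114.72418.

-114.72418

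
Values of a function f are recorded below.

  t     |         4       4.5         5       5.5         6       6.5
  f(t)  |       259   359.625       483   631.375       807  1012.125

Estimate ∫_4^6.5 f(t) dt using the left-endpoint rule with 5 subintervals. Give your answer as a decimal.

1270

Δt = 0.5.
Sum = 0.5·[259 + 359.625 + 483 + 631.375 + 807] = 1270.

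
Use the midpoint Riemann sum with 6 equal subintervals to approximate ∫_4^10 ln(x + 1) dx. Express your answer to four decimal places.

12.3342

Δx = (10 − 4)/6 = 1.
Midpoints: 4.5, 5.5, 6.5, 7.5, 8.5, 9.5.
f(4.5) ≈ 1.7047, f(5.5) ≈ 1.8718, f(6.5) ≈ 2.0149, f(7.5) ≈ 2.1401, f(8.5) ≈ 2.2513, f(9.5) ≈ 2.3514.
Sum = Δx · [f(4.5) + f(5.5) + f(6.5) + ...].
Sum ≈ 12.3342.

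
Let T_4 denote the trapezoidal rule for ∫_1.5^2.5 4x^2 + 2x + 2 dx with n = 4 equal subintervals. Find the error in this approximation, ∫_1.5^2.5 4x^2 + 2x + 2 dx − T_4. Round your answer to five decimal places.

Exact integral: ∫_1.5^2.5 f(x) dx ≈ 22.3333333.
T_4 = 22.375.
Error ≈ 22.3333333 − 22.375 ≈ -0.04167.

-0.04167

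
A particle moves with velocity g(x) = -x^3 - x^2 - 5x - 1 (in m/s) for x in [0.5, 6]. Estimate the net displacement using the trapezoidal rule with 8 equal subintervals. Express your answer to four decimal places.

Δx = (6 − 0.5)/8 = 0.6875.
g(0.5) = -3.875, g(1.1875) = -41051/4096, g(1.875) = -10487/512, g(2.5625) = -152393/4096, g(3.25) = -62.140625, g(3.9375) = -398287/4096, g(4.625) = -73957/512, g(5.3125) = -842621/4096, g(6) = -283.
T_8 = (Δx/2)·[g(x_0) + 2g(x_1) + ... + 2g(x_{7}) + g(x_8)].
Sum ≈ -495.4753.

-495.4753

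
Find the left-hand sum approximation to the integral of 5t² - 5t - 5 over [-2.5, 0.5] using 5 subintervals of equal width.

Δt = (0.5 − (-2.5))/5 = 0.6.
Left endpoints: -2.5, -1.9, -1.3, -0.7, -0.1.
f(-2.5) = 38.75, f(-1.9) = 22.55, f(-1.3) = 9.95, f(-0.7) = 0.95, f(-0.1) = -4.45.
Sum = Δt · [f(-2.5) + f(-1.9) + f(-1.3) + f(-0.7) + f(-0.1)].
Sum = 40.65.

40.65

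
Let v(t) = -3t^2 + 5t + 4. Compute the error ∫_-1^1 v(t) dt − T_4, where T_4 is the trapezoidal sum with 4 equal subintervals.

Exact integral: ∫_-1^1 v(t) dt = 6.
T_4 = 5.75.
Error = 6 − 5.75 = 0.25.

0.25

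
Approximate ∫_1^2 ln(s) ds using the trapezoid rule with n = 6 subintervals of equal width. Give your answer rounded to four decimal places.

0.3851

Δs = (2 − 1)/6 = 1/6.
f(1) ≈ 0.0000, f(7/6) ≈ 0.1542, f(4/3) ≈ 0.2877, f(1.5) ≈ 0.4055, f(5/3) ≈ 0.5108, f(11/6) ≈ 0.6061, f(2) ≈ 0.6931.
T_6 = (Δs/2)·[f(s_0) + 2f(s_1) + ... + 2f(s_{5}) + f(s_6)].
Sum ≈ 0.3851.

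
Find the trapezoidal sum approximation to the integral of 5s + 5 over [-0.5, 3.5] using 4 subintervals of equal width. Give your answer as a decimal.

Δs = (3.5 − (-0.5))/4 = 1.
f(-0.5) = 2.5, f(0.5) = 7.5, f(1.5) = 12.5, f(2.5) = 17.5, f(3.5) = 22.5.
T_4 = (Δs/2)·[f(s_0) + 2f(s_1) + 2f(s_2) + 2f(s_3) + f(s_4)].
Sum = 50.

50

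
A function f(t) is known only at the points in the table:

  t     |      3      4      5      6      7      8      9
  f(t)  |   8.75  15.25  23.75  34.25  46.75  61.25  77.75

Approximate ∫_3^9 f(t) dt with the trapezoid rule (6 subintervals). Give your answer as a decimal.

Δt = 1.
T_6 = (1/2)·[8.75 + 2·15.25 + 2·23.75 + 2·34.25 + 2·46.75 + 2·61.25 + 77.75] = 224.5.

224.5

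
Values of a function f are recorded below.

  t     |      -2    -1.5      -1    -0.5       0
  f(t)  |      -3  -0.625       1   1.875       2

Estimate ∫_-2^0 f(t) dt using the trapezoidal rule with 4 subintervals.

0.875

Δt = 0.5.
T_4 = (0.5/2)·[(-3) + 2·(-0.625) + 2·1 + 2·1.875 + 2] = 0.875.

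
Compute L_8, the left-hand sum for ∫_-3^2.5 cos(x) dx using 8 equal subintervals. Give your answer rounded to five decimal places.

0.64531

Δx = (2.5 − (-3))/8 = 0.6875.
Left endpoints: -3, -2.3125, -1.625, -0.9375, -0.25, 0.4375, 1.125, 1.8125.
f(-3) ≈ -0.98999, f(-2.3125) ≈ -0.67555, f(-1.625) ≈ -0.05418, f(-0.9375) ≈ 0.59181, f(-0.25) ≈ 0.96891, f(0.4375) ≈ 0.90581, f(1.125) ≈ 0.43118, f(1.8125) ≈ -0.23936.
Sum = Δx · [f(-3) + f(-2.3125) + f(-1.625) + ...].
Sum ≈ 0.64531.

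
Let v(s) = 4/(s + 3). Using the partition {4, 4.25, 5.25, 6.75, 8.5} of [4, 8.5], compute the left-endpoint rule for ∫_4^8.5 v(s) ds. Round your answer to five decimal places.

Subinterval widths: 0.25, 1, 1.5, 1.75.
Left endpoints: 4, 4.25, 5.25, 6.75.
v(4) = 4/7, v(4.25) = 16/29, v(5.25) = 16/33, v(6.75) = 16/39.
Sum = Σ Δs_i · v(s_i).
Sum ≈ 2.13980.

2.13980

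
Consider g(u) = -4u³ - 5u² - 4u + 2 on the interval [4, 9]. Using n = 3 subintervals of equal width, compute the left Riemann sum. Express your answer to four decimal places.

-5221.2963

Δu = (9 − 4)/3 = 5/3.
Left endpoints: 4, 17/3, 22/3.
g(4) = -350, g(17/3) = -24545/27, g(22/3) = -50590/27.
Sum = Δu · [g(4) + g(17/3) + g(22/3)].
Sum ≈ -5221.2963.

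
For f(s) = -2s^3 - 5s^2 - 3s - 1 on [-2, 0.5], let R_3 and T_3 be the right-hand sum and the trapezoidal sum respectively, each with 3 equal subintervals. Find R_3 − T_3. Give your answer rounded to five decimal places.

-2.08333

R_3 ≈ -4.6759259.
T_3 ≈ -2.5925926.
R_3 − T_3 ≈ -2.08333.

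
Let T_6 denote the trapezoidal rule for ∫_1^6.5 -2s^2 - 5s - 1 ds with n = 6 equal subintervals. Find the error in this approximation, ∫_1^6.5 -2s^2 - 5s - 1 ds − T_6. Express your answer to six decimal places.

1.540509

Exact integral: ∫_1^6.5 f(s) ds ≈ -291.04166667.
T_6 ≈ -292.58217593.
Error ≈ -291.04166667 − (-292.58217593) ≈ 1.540509.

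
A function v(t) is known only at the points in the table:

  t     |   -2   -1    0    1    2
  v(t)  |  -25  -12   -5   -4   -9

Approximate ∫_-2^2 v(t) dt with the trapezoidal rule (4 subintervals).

Δt = 1.
T_4 = (1/2)·[(-25) + 2·(-12) + 2·(-5) + 2·(-4) + (-9)] = -38.

-38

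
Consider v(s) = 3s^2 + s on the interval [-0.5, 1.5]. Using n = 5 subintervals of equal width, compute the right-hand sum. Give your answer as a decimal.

6.26

Δs = (1.5 − (-0.5))/5 = 0.4.
Right endpoints: -0.1, 0.3, 0.7, 1.1, 1.5.
v(-0.1) = -0.07, v(0.3) = 0.57, v(0.7) = 2.17, v(1.1) = 4.73, v(1.5) = 8.25.
Sum = Δs · [v(-0.1) + v(0.3) + v(0.7) + v(1.1) + v(1.5)].
Sum = 6.26.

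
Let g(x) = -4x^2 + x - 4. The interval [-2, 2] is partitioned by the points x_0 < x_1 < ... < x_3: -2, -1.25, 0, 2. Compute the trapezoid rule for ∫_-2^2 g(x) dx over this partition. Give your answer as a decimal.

Subinterval widths: 0.75, 1.25, 2.
g(-2) = -22, g(-1.25) = -11.5, g(0) = -4, g(2) = -18.
On each subinterval the trapezoid contributes (Δx_i/2)·[g(x_{i-1}) + g(x_i)].
Sum = -44.25.

-44.25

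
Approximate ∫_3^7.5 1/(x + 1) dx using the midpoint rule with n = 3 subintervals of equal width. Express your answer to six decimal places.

0.749338

Δx = (7.5 − 3)/3 = 1.5.
Midpoints: 3.75, 5.25, 6.75.
f(3.75) = 4/19, f(5.25) = 0.16, f(6.75) = 4/31.
Sum = Δx · [f(3.75) + f(5.25) + f(6.75)].
Sum ≈ 0.749338.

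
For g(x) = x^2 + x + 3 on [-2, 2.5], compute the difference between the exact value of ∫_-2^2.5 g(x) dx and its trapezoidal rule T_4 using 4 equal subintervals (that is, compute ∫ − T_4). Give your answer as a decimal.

-0.94921875

Exact integral: ∫_-2^2.5 g(x) dx = 22.5.
T_4 = 23.44921875.
Error = 22.5 − 23.44921875 = -0.94921875.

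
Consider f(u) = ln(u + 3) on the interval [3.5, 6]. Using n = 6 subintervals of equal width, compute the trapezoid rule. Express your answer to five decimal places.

Δu = (6 − 3.5)/6 = 5/12.
f(3.5) ≈ 1.87180, f(47/12) ≈ 1.93393, f(13/3) ≈ 1.99243, f(4.75) ≈ 2.04769, f(31/6) ≈ 2.10006, f(67/12) ≈ 2.14982, f(6) ≈ 2.19722.
T_6 = (Δu/2)·[f(u_0) + 2f(u_1) + ... + 2f(u_{5}) + f(u_6)].
Sum ≈ 5.10769.

5.10769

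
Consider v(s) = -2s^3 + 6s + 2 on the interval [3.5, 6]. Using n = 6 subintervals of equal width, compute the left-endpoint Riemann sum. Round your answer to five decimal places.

-429.76997

Δs = (6 − 3.5)/6 = 5/12.
Left endpoints: 3.5, 47/12, 13/3, 4.75, 31/6, 67/12.
v(3.5) = -62.75, v(47/12) = -81791/864, v(13/3) = -3638/27, v(4.75) = -183.84375, v(31/6) = -26227/108, v(67/12) = -270091/864.
Sum = Δs · [v(3.5) + v(47/12) + v(13/3) + ...].
Sum ≈ -429.76997.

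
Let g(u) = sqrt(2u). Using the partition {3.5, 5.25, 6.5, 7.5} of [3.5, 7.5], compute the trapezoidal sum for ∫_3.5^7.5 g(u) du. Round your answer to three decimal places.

13.168

Subinterval widths: 1.75, 1.25, 1.
g(3.5) ≈ 2.646, g(5.25) ≈ 3.240, g(6.5) ≈ 3.606, g(7.5) ≈ 3.873.
On each subinterval the trapezoid contributes (Δu_i/2)·[g(u_{i-1}) + g(u_i)].
Sum ≈ 13.168.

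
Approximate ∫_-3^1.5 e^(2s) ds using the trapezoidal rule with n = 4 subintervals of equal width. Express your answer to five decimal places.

13.95861

Δs = (1.5 − (-3))/4 = 1.125.
f(-3) ≈ 0.00248, f(-1.875) ≈ 0.02352, f(-0.75) ≈ 0.22313, f(0.375) ≈ 2.11700, f(1.5) ≈ 20.08554.
T_4 = (Δs/2)·[f(s_0) + 2f(s_1) + 2f(s_2) + 2f(s_3) + f(s_4)].
Sum ≈ 13.95861.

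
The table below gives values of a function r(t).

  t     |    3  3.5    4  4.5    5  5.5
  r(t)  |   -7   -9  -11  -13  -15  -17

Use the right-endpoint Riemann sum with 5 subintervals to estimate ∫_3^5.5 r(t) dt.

-32.5

Δt = 0.5.
Sum = 0.5·[(-9) + (-11) + (-13) + (-15) + (-17)] = -32.5.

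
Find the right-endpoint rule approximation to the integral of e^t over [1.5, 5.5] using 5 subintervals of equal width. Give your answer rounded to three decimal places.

348.971

Δt = (5.5 − 1.5)/5 = 0.8.
Right endpoints: 2.3, 3.1, 3.9, 4.7, 5.5.
f(2.3) ≈ 9.974, f(3.1) ≈ 22.198, f(3.9) ≈ 49.402, f(4.7) ≈ 109.947, f(5.5) ≈ 244.692.
Sum = Δt · [f(2.3) + f(3.1) + f(3.9) + f(4.7) + f(5.5)].
Sum ≈ 348.971.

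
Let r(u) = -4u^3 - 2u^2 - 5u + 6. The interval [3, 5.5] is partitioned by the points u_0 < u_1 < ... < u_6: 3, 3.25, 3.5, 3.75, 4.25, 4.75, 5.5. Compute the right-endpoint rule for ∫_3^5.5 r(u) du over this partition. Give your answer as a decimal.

-1142.625

Subinterval widths: 0.25, 0.25, 0.25, 0.5, 0.5, 0.75.
Right endpoints: 3.25, 3.5, 3.75, 4.25, 4.75, 5.5.
r(3.25) = -168.6875, r(3.5) = -207.5, r(3.75) = -251.8125, r(4.25) = -358.4375, r(4.75) = -491.5625, r(5.5) = -747.5.
Sum = Σ Δu_i · r(u_i).
Sum = -1142.625.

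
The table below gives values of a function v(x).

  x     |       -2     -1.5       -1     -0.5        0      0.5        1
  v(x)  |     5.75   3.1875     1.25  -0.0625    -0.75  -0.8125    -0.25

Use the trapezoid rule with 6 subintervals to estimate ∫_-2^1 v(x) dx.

Δx = 0.5.
T_6 = (0.5/2)·[5.75 + 2·3.1875 + 2·1.25 + 2·(-0.0625) + 2·(-0.75) + 2·(-0.8125) + (-0.25)] = 2.78125.

2.78125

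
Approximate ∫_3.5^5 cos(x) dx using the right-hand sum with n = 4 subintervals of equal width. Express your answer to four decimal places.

Δx = (5 − 3.5)/4 = 0.375.
Right endpoints: 3.875, 4.25, 4.625, 5.
f(3.875) ≈ -0.7429, f(4.25) ≈ -0.4461, f(4.625) ≈ -0.0873, f(5) ≈ 0.2837.
Sum = Δx · [f(3.875) + f(4.25) + f(4.625) + f(5)].
Sum ≈ -0.3722.

-0.3722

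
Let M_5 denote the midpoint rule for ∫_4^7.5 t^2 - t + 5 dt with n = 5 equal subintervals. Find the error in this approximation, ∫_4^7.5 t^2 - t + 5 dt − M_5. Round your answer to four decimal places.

Exact integral: ∫_4^7.5 f(t) dt ≈ 116.666667.
M_5 = 116.52375.
Error ≈ 116.666667 − 116.52375 ≈ 0.1429.

0.1429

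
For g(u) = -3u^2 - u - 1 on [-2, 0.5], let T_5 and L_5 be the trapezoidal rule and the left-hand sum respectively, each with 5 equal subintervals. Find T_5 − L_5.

2.1875

T_5 = -9.0625.
L_5 = -11.25.
T_5 − L_5 = 2.1875.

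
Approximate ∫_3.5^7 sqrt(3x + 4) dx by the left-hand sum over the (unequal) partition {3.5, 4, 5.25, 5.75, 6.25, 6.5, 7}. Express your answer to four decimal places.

15.0471

Subinterval widths: 0.5, 1.25, 0.5, 0.5, 0.25, 0.5.
Left endpoints: 3.5, 4, 5.25, 5.75, 6.25, 6.5.
f(3.5) ≈ 3.8079, f(4) ≈ 4.0000, f(5.25) ≈ 4.4441, f(5.75) ≈ 4.6098, f(6.25) ≈ 4.7697, f(6.5) ≈ 4.8477.
Sum = Σ Δx_i · f(x_i).
Sum ≈ 15.0471.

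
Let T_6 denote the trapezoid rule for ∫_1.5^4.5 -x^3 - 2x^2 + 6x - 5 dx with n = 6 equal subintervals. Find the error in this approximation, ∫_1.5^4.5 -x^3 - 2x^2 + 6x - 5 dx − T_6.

Exact integral: ∫_1.5^4.5 f(x) dx = -120.75.
T_6 = -122.125.
Error = -120.75 − (-122.125) = 1.375.

1.375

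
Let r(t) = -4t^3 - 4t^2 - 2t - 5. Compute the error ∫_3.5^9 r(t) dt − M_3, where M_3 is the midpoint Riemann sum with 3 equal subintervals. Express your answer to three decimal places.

Exact integral: ∫_3.5^9 r(t) dt ≈ -7422.02083.
M_3 ≈ -7300.32060.
Error ≈ -7422.02083 − (-7300.32060) ≈ -121.700.

-121.700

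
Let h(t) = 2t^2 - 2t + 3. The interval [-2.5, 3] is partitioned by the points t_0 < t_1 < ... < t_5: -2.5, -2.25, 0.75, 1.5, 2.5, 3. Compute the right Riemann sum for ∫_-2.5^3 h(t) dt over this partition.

Subinterval widths: 0.25, 3, 0.75, 1, 0.5.
Right endpoints: -2.25, 0.75, 1.5, 2.5, 3.
h(-2.25) = 17.625, h(0.75) = 2.625, h(1.5) = 4.5, h(2.5) = 10.5, h(3) = 15.
Sum = Σ Δt_i · h(t_i).
Sum = 33.65625.

33.65625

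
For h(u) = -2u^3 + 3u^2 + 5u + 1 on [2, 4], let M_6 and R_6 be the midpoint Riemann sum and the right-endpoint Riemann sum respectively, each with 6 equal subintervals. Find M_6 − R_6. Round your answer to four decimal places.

M_6 ≈ -31.722222.
R_6 ≈ -43.555556.
M_6 − R_6 ≈ 11.8333.

11.8333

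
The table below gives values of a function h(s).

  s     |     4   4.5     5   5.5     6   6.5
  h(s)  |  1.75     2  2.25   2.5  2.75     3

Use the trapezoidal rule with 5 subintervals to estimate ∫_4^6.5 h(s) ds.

Δs = 0.5.
T_5 = (0.5/2)·[1.75 + 2·2 + 2·2.25 + 2·2.5 + 2·2.75 + 3] = 5.9375.

5.9375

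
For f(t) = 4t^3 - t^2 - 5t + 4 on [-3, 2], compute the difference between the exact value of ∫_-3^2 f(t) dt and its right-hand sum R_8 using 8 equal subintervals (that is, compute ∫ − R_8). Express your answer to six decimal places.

-35.221354

Exact integral: ∫_-3^2 f(t) dt ≈ -44.16666667.
R_8 = -8.9453125.
Error ≈ -44.16666667 − (-8.9453125) ≈ -35.221354.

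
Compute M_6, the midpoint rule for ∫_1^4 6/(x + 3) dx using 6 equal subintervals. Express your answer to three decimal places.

Δx = (4 − 1)/6 = 0.5.
Midpoints: 1.25, 1.75, 2.25, 2.75, 3.25, 3.75.
f(1.25) = 24/17, f(1.75) = 24/19, f(2.25) = 8/7, f(2.75) = 24/23, f(3.25) = 0.96, f(3.75) = 8/9.
Sum = Δx · [f(1.25) + f(1.75) + f(2.25) + ...].
Sum ≈ 3.355.

3.355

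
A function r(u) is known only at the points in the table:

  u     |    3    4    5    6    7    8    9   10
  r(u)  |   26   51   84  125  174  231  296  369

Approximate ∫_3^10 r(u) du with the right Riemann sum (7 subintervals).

Δu = 1.
Sum = 1·[51 + 84 + 125 + 174 + 231 + 296 + 369] = 1330.

1330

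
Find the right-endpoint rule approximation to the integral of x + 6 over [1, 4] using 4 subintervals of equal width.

Δx = (4 − 1)/4 = 0.75.
Right endpoints: 1.75, 2.5, 3.25, 4.
f(1.75) = 7.75, f(2.5) = 8.5, f(3.25) = 9.25, f(4) = 10.
Sum = Δx · [f(1.75) + f(2.5) + f(3.25) + f(4)].
Sum = 26.625.

26.625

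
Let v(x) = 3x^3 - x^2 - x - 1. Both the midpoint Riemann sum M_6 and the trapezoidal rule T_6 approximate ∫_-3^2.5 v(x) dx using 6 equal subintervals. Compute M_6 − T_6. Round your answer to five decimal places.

M_6 ≈ -48.5347946.
T_6 ≈ -52.2897859.
M_6 − T_6 ≈ 3.75499.

3.75499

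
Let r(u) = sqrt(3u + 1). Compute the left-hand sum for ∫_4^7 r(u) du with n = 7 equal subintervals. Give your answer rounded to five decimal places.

12.28094

Δu = (7 − 4)/7 = 3/7.
Left endpoints: 4, 31/7, 34/7, 37/7, 40/7, 43/7, 46/7.
r(4) ≈ 3.60555, r(31/7) ≈ 3.77964, r(34/7) ≈ 3.94606, r(37/7) ≈ 4.10575, r(40/7) ≈ 4.25944, r(43/7) ≈ 4.40779, r(46/7) ≈ 4.55129.
Sum = Δu · [r(4) + r(31/7) + r(34/7) + ...].
Sum ≈ 12.28094.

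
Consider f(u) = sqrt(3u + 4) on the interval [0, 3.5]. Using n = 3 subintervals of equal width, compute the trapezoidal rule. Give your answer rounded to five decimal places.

10.45238

Δu = (3.5 − 0)/3 = 7/6.
f(0) ≈ 2.00000, f(7/6) ≈ 2.73861, f(7/3) ≈ 3.31662, f(3.5) ≈ 3.80789.
T_3 = (Δu/2)·[f(u_0) + 2f(u_1) + 2f(u_2) + f(u_3)].
Sum ≈ 10.45238.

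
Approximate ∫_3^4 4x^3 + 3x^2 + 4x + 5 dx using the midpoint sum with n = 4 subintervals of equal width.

230.765625

Δx = (4 − 3)/4 = 0.25.
Midpoints: 3.125, 3.375, 3.625, 3.875.
f(3.125) = 168.8671875, f(3.375) = 206.4453125, f(3.625) = 249.4609375, f(3.875) = 298.2890625.
Sum = Δx · [f(3.125) + f(3.375) + f(3.625) + f(3.875)].
Sum = 230.765625.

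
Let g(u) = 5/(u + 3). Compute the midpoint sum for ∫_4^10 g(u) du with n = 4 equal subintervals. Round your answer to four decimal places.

3.0885

Δu = (10 − 4)/4 = 1.5.
Midpoints: 4.75, 6.25, 7.75, 9.25.
g(4.75) = 20/31, g(6.25) = 20/37, g(7.75) = 20/43, g(9.25) = 20/49.
Sum = Δu · [g(4.75) + g(6.25) + g(7.75) + g(9.25)].
Sum ≈ 3.0885.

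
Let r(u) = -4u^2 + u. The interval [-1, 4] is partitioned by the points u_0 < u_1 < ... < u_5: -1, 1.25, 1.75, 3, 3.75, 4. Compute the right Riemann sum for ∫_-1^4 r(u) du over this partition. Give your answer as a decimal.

-112.125

Subinterval widths: 2.25, 0.5, 1.25, 0.75, 0.25.
Right endpoints: 1.25, 1.75, 3, 3.75, 4.
r(1.25) = -5, r(1.75) = -10.5, r(3) = -33, r(3.75) = -52.5, r(4) = -60.
Sum = Σ Δu_i · r(u_i).
Sum = -112.125.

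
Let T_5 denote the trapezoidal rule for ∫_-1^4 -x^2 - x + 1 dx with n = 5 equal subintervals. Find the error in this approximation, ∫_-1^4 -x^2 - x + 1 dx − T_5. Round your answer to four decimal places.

0.8333

Exact integral: ∫_-1^4 f(x) dx ≈ -24.166667.
T_5 = -25.
Error ≈ -24.166667 − (-25) ≈ 0.8333.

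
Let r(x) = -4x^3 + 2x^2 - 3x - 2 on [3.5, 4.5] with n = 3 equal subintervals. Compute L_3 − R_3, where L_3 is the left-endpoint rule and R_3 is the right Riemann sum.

60

L_3 ≈ -212.685185.
R_3 ≈ -272.685185.
L_3 − R_3 = 60.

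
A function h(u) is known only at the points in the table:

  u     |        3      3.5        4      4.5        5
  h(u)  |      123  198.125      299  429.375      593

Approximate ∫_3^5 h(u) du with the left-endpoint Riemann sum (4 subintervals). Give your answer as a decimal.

Δu = 0.5.
Sum = 0.5·[123 + 198.125 + 299 + 429.375] = 524.75.

524.75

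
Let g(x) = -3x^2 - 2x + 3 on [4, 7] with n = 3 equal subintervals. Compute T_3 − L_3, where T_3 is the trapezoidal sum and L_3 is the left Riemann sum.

T_3 = -304.5.
L_3 = -252.
T_3 − L_3 = -52.5.

-52.5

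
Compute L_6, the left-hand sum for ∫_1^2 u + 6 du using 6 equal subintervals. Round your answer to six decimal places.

7.416667

Δu = (2 − 1)/6 = 1/6.
Left endpoints: 1, 7/6, 4/3, 1.5, 5/3, 11/6.
f(1) = 7, f(7/6) = 43/6, f(4/3) = 22/3, f(1.5) = 7.5, f(5/3) = 23/3, f(11/6) = 47/6.
Sum = Δu · [f(1) + f(7/6) + f(4/3) + ...].
Sum ≈ 7.416667.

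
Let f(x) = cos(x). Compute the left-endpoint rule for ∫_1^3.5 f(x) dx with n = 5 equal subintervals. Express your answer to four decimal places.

-0.7981

Δx = (3.5 − 1)/5 = 0.5.
Left endpoints: 1, 1.5, 2, 2.5, 3.
f(1) ≈ 0.5403, f(1.5) ≈ 0.0707, f(2) ≈ -0.4161, f(2.5) ≈ -0.8011, f(3) ≈ -0.9900.
Sum = Δx · [f(1) + f(1.5) + f(2) + f(2.5) + f(3)].
Sum ≈ -0.7981.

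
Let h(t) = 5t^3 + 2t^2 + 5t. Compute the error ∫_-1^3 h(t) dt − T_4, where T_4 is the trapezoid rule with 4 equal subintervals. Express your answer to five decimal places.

-11.33333

Exact integral: ∫_-1^3 h(t) dt ≈ 138.6666667.
T_4 = 150.
Error ≈ 138.6666667 − 150 ≈ -11.33333.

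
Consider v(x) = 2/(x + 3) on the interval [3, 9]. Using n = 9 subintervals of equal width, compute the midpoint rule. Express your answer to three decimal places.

Δx = (9 − 3)/9 = 2/3.
Midpoints: 10/3, 4, 14/3, 16/3, 6, 20/3, 22/3, 8, 26/3.
v(10/3) = 6/19, v(4) = 2/7, v(14/3) = 6/23, v(16/3) = 0.24, v(6) = 2/9, v(20/3) = 6/29, v(22/3) = 6/31, v(8) = 2/11, v(26/3) = 6/35.
Sum = Δx · [v(10/3) + v(4) + v(14/3) + ...].
Sum ≈ 1.386.

1.386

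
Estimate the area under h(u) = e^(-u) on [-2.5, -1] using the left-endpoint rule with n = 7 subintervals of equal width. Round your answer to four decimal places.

10.5144

Δu = (-1 − (-2.5))/7 = 3/14.
Left endpoints: -2.5, -16/7, -29/14, -13/7, -23/14, -10/7, -17/14.
h(-2.5) ≈ 12.1825, h(-16/7) ≈ 9.8327, h(-29/14) ≈ 7.9362, h(-13/7) ≈ 6.4054, h(-23/14) ≈ 5.1699, h(-10/7) ≈ 4.1727, h(-17/14) ≈ 3.3679.
Sum = Δu · [h(-2.5) + h(-16/7) + h(-29/14) + ...].
Sum ≈ 10.5144.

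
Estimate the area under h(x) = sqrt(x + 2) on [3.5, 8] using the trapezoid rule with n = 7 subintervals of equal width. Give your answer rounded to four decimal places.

12.4809

Δx = (8 − 3.5)/7 = 9/14.
h(3.5) ≈ 2.3452, h(29/7) ≈ 2.4785, h(67/14) ≈ 2.6049, h(38/7) ≈ 2.7255, h(85/14) ≈ 2.8410, h(47/7) ≈ 2.9520, h(103/14) ≈ 3.0589, h(8) ≈ 3.1623.
T_7 = (Δx/2)·[h(x_0) + 2h(x_1) + ... + 2h(x_{6}) + h(x_7)].
Sum ≈ 12.4809.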